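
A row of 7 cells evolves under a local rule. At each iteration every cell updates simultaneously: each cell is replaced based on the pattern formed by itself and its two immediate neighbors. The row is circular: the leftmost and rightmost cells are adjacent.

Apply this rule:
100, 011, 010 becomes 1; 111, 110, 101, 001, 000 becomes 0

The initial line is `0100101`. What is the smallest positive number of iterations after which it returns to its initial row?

2

0110101
0100101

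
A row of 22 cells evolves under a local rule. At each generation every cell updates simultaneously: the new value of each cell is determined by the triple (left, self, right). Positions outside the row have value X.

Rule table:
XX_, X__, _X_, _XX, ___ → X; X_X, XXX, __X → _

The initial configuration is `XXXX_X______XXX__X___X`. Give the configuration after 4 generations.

___X_XXXXXX_X_XX_XXX_X
XX_X_X____X_X_XX_X_X_X
_X_X_XXXX_X_X_XX_X_X_X
_X_X_X__X_X_X_XX_X_X_X

_X_X_X__X_X_X_XX_X_X_X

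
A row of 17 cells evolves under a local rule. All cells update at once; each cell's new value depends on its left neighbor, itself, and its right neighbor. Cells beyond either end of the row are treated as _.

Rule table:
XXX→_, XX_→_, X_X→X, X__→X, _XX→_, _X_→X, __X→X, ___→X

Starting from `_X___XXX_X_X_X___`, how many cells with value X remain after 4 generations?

generation 1: XXXXX___XXXXXXXXX
generation 2: _____XXX_________
generation 3: XXXXX___XXXXXXXXX  (repeats generation 1; period 2)
generation 4: _____XXX_________
count of X: 3

3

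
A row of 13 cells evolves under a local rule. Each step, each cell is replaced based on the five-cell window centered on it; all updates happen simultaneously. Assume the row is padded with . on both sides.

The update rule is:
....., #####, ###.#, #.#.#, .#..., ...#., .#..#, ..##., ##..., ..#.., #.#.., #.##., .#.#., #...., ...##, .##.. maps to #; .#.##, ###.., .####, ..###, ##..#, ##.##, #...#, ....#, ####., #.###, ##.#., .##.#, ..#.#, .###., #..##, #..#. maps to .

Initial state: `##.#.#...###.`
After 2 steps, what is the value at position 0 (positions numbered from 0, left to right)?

#..####.#...#
##....#.##.##
position 0 holds #

#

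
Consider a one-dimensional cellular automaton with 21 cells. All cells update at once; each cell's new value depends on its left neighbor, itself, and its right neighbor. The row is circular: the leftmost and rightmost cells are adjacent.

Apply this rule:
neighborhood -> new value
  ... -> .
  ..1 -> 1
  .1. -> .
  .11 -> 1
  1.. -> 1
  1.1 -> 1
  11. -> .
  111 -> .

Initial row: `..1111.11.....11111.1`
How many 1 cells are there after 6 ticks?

111...11.1...11....1.
1..1.11.1.1.11.1..1.1
.11.11.1.1.11.1.11.11
11.11.1.1.11.1.11.11.
1.11.1.1.11.1.11.11.1
.11.1.1.11.1.11.11.11
count of 1: 13

13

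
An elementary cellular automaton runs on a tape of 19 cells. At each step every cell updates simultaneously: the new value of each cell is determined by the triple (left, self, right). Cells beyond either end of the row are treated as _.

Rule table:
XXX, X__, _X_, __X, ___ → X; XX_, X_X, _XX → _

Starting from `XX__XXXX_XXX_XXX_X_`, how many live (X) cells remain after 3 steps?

__XX_XX___X___X__XX
XX_____XXXXXXXXXX__
__XXXXX_XXXXXXXX_XX
count of X: 15

15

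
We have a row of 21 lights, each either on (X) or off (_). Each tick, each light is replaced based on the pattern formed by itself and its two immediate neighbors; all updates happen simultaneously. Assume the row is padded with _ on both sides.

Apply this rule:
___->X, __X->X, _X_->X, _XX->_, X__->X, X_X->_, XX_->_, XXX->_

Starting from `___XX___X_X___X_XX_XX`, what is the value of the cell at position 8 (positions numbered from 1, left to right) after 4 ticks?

_

tick 1: XXX__XXXX_XXXXX______
tick 2: ___XX__________XXXXXX
tick 3: XXX__XXXXXXXXXX______
tick 4: ___XX__________XXXXXX
position 8 holds _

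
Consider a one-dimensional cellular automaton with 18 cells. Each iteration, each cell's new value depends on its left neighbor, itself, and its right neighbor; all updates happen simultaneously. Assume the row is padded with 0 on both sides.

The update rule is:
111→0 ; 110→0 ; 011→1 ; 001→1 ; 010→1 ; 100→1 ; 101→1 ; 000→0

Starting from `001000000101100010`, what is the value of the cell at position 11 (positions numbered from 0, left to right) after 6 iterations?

iteration 1: 011100001111010111
iteration 2: 110010011000111100
iteration 3: 101111110101100010
iteration 4: 111000001111010111
iteration 5: 100100011000111100
iteration 6: 111110110101100010
position 11 holds 1

1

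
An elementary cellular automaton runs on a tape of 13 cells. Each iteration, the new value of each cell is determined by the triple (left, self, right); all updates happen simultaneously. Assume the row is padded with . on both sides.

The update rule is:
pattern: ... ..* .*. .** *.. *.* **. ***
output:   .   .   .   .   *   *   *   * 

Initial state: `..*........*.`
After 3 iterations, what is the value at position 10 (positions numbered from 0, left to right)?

.

...*........*
....*........
.....*.......
position 10 holds .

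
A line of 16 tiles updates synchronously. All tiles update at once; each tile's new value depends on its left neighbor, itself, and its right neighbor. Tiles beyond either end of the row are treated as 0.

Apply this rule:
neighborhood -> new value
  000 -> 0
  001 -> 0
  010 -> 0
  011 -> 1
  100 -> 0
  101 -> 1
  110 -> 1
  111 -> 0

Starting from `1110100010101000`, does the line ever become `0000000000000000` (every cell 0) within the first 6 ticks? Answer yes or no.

yes

1011000001010000
0111000000100000
0101000000000000
0010000000000000
0000000000000000
all cells are 0 at tick 5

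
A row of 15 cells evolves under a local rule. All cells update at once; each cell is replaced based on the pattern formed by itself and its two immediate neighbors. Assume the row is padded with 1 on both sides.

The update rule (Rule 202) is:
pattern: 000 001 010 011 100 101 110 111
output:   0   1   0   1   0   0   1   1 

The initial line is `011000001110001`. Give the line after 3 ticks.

tick 1: 011000011110011
tick 2: 011000111110111
tick 3: 011001111110111

011001111110111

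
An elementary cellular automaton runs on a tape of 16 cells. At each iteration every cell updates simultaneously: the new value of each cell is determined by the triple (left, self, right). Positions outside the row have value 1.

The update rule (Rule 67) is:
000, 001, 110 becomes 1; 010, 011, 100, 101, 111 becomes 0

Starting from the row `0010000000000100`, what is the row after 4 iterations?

0100111111111001
0001000000001010
0110011111110000
0010100000010111

0010100000010111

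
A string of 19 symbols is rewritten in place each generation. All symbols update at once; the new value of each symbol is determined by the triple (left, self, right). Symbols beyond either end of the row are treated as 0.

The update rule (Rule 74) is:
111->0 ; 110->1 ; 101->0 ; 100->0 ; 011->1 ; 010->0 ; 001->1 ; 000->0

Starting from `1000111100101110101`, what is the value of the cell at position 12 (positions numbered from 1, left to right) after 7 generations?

0001100101001010000
0011101000010000000
0110100000100000000
1110000001000000000
1010000010000000000
0000000100000000000
0000001000000000000
position 12 holds 0

0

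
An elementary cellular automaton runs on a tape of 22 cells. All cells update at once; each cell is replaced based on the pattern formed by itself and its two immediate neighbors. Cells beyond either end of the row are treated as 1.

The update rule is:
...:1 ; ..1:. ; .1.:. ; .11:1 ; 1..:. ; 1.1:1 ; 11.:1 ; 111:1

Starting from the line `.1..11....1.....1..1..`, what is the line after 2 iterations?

1...11.11...111.......
1.1.11111.1.111.11111.

1.1.11111.1.111.11111.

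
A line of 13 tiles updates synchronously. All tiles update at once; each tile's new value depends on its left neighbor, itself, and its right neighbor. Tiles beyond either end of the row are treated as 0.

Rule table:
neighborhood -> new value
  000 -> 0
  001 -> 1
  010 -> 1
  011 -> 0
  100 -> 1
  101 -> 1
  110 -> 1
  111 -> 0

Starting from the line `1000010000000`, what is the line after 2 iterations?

0111001100000

1100111000000
0111001100000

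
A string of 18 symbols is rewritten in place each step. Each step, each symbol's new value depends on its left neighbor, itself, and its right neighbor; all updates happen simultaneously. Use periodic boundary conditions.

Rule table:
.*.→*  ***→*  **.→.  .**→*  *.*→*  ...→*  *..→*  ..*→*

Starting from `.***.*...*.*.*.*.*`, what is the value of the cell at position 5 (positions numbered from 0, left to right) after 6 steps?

***.**************
**.***************
*.****************
.*****************
*****************.
****************.*
position 5 holds *

*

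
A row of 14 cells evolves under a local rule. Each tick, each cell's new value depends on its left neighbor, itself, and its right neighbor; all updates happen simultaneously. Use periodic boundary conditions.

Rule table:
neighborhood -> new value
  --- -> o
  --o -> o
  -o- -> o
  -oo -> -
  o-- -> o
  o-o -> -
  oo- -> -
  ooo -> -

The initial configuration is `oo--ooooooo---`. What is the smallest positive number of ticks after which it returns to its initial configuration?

--oo-------ooo
oo--ooooooo---

2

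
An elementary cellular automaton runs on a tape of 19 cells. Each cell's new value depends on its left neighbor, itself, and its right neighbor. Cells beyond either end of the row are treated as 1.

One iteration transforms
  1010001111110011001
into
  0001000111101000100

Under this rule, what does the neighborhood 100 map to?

At position 3 the neighborhood is 100; the next row has 1 there.

1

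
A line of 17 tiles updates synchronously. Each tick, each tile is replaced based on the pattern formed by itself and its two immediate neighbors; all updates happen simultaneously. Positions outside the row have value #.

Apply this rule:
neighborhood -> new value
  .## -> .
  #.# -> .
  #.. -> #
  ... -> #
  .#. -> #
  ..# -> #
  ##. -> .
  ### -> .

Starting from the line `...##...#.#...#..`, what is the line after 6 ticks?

###..####.#######
...##............
###..############
...##............  (repeats tick 2; period 2)
tick 6: ...##............

...##............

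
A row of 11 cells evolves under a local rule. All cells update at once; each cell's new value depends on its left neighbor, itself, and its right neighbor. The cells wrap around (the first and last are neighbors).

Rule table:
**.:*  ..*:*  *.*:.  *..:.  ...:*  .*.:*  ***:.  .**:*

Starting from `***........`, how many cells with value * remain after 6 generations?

5

*.*.*******
*.*.*......
*.*.*.*****
*.*.*.*....
*.*.*.*.***
*.*.*.*.*..
count of *: 5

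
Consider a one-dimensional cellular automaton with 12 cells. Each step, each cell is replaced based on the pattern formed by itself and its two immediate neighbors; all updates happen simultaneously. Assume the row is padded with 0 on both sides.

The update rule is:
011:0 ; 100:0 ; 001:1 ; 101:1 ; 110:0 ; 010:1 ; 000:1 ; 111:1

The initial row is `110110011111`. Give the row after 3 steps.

010101101101

001000101110
111011110100
010101101101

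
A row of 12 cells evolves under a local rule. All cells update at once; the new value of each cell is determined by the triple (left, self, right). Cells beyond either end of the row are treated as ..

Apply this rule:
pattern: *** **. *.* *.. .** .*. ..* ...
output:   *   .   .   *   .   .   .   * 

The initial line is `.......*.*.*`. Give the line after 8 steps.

..**..*..*.*

******......
.****.******
..**...****.
*...**..**.*
.**...*.....
...**..*****
**...*..***.
..**..*..*.*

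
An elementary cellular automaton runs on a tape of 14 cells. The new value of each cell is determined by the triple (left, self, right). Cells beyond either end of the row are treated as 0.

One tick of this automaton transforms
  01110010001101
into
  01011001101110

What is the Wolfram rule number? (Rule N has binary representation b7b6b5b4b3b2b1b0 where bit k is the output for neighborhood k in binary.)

position 2: 111 → 0  (bit 7 = 0)
position 3: 110 → 1  (bit 6 = 1)
position 12: 101 → 1  (bit 5 = 1)
position 4: 100 → 1  (bit 4 = 1)
position 1: 011 → 1  (bit 3 = 1)
position 6: 010 → 0  (bit 2 = 0)
position 0: 001 → 0  (bit 1 = 0)
position 8: 000 → 1  (bit 0 = 1)
bits b7..b0 = 01111001 = 121

121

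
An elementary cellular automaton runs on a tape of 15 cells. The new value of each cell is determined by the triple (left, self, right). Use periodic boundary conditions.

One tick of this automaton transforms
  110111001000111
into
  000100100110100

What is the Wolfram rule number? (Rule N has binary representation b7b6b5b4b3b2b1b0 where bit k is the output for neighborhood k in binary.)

25

position 0: 111 → 0  (bit 7 = 0)
position 1: 110 → 0  (bit 6 = 0)
position 2: 101 → 0  (bit 5 = 0)
position 6: 100 → 1  (bit 4 = 1)
position 3: 011 → 1  (bit 3 = 1)
position 8: 010 → 0  (bit 2 = 0)
position 7: 001 → 0  (bit 1 = 0)
position 10: 000 → 1  (bit 0 = 1)
bits b7..b0 = 00011001 = 25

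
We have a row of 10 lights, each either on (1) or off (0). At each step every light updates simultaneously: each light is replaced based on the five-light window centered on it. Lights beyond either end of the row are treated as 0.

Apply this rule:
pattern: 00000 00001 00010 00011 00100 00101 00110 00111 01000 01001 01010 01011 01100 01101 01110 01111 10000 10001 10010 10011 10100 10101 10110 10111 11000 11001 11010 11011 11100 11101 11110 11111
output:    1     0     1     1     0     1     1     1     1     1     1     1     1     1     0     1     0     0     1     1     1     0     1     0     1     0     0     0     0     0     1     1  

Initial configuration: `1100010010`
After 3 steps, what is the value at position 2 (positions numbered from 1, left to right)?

1

1110101101
1000011101
0100110001
position 2 holds 1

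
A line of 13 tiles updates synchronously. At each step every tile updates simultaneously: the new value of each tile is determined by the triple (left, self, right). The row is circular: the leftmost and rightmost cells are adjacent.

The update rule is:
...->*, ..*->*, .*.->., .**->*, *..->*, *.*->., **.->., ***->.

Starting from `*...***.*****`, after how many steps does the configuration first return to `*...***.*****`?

26

.****...*....
**...***.****
..****...*...
***...***.***
...****...*..
****...***.**
....****...*.
*****...***.*
.....****...*
******...***.
*.....****...
.******...***
.*.....****..
*.******...**
..*.....****.
**.******...*
...*.....****
***.******...
*...*.....***
.***.******..
**...*.....**
..***.******.
***...*.....*
...***.******
****...*.....
*...***.*****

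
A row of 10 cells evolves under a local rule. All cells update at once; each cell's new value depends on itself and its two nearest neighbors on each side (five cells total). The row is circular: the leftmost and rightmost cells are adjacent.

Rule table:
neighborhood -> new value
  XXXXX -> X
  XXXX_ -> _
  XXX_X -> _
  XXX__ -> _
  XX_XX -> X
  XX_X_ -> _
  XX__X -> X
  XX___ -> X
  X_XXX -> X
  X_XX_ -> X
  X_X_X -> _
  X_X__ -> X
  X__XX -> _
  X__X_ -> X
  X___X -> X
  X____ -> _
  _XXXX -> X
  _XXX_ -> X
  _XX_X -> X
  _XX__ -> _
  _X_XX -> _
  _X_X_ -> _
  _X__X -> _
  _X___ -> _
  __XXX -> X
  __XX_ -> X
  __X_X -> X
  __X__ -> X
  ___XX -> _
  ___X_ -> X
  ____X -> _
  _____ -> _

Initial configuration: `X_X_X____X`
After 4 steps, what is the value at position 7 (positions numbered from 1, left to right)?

step 1: X___X____X
step 2: _XXXX____X
step 3: _XX__X__XX
step 4: XX_XXX__XX
position 7 holds _

_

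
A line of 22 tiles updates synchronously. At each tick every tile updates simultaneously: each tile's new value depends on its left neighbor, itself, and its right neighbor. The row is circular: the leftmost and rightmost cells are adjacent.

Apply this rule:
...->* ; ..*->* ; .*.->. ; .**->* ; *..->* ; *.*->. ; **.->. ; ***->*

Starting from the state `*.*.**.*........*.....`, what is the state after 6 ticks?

.**********..****.****

....*...********.*****
****.**********..****.
***..*********.*****..
**.**********..****.**
*..*********.*****..**
.**********..****.****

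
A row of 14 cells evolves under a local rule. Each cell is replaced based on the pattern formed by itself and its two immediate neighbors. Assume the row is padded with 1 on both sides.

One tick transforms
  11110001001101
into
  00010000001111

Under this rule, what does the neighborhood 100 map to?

At position 4 the neighborhood is 100; the next row has 0 there.

0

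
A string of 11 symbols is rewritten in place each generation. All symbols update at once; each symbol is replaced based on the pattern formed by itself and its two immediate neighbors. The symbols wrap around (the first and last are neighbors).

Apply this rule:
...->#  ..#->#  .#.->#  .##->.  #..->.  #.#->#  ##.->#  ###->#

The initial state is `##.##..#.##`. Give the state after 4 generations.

#.######.##

###.#.###.#
######.###.
.######.###
#.######.##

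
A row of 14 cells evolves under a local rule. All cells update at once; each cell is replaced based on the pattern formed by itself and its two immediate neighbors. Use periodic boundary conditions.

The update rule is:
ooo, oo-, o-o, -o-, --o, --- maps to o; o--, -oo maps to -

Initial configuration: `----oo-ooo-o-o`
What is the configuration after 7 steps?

-ooo-oo-oooooo
o-ooo-oo-ooooo
oo-ooo-oo-oooo
ooo-ooo-oo-ooo
oooo-ooo-oo-oo
ooooo-ooo-oo-o
oooooo-ooo-oo-

oooooo-ooo-oo-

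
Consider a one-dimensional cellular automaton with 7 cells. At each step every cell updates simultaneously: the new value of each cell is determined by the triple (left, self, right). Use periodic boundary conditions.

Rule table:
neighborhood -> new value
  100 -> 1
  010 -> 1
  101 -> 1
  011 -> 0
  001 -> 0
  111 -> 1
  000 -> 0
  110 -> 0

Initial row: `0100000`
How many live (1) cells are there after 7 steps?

2

step 1: 0110000
step 2: 0001000
step 3: 0001100
step 4: 0000010
step 5: 0000011
step 6: 1000000
step 7: 1100000
count of 1: 2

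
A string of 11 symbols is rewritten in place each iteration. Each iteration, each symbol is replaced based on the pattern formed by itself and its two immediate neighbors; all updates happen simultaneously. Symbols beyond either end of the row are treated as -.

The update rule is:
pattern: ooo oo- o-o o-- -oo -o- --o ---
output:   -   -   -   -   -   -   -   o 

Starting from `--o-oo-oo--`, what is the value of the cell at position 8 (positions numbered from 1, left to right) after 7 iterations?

-

o---------o
--ooooooo--
o---------o  (repeats iteration 1; period 2)
iteration 7: o---------o
position 8 holds -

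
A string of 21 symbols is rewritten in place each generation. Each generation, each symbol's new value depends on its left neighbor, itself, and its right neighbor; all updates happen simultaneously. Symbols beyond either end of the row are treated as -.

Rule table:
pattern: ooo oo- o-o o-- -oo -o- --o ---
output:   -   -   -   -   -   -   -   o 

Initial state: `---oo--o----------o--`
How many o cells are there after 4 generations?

6

oo-------oooooooo---o
---ooooo----------o--
oo-------oooooooo---o  (repeats generation 1; period 2)
generation 4: ---ooooo----------o--
count of o: 6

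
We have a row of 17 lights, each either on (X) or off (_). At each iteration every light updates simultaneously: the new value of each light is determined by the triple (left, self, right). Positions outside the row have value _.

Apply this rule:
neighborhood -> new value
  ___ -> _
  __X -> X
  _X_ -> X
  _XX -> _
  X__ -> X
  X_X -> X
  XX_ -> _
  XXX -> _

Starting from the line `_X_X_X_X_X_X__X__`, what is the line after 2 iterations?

________________X

iteration 1: XXXXXXXXXXXXXXXX_
iteration 2: ________________X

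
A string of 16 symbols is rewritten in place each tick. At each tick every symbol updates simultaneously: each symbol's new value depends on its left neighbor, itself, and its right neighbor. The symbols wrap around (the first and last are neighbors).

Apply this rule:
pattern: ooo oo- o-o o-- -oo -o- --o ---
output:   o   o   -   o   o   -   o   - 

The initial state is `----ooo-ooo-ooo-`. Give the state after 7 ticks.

o-ooooo-ooo-oooo

---oooo-ooo-oooo
o-ooooo-ooo-oooo
o-ooooo-ooo-oooo  (fixed point — unchanged through tick 7)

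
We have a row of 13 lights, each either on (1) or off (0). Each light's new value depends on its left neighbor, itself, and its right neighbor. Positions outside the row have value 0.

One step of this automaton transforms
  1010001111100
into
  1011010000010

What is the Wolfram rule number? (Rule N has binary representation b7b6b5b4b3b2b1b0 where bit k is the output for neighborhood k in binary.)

position 7: 111 → 0  (bit 7 = 0)
position 10: 110 → 0  (bit 6 = 0)
position 1: 101 → 0  (bit 5 = 0)
position 3: 100 → 1  (bit 4 = 1)
position 6: 011 → 0  (bit 3 = 0)
position 0: 010 → 1  (bit 2 = 1)
position 5: 001 → 1  (bit 1 = 1)
position 4: 000 → 0  (bit 0 = 0)
bits b7..b0 = 00010110 = 22

22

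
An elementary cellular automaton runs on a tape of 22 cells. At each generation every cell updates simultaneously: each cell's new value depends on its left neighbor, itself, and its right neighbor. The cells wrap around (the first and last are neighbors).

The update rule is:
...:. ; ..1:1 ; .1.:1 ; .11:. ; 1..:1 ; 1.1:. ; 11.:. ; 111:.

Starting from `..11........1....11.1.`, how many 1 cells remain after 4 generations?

.1..1......111..1...11
.11111....1...1111.1..
1.....1..111.1.....11.
11...1111....11...1...
count of 1: 9

9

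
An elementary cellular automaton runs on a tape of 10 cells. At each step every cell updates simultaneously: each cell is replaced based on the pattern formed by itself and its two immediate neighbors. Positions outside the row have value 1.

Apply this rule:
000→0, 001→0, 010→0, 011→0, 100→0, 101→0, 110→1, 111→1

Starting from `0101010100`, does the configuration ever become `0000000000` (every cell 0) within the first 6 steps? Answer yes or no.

step 1: 0000000000
all cells are 0 at step 1

yes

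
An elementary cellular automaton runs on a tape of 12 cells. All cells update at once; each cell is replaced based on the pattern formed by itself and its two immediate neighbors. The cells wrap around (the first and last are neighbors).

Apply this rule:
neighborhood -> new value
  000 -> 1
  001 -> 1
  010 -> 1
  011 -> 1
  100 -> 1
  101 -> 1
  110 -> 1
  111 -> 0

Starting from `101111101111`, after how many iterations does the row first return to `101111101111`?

2

111000111000
101111101111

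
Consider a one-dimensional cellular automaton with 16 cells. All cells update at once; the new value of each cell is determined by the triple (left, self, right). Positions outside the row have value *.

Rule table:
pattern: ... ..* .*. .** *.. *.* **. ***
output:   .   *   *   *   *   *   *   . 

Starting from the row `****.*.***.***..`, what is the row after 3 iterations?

...*****.***.***
*.**...***.***..
*****.**.***.***

*****.**.***.***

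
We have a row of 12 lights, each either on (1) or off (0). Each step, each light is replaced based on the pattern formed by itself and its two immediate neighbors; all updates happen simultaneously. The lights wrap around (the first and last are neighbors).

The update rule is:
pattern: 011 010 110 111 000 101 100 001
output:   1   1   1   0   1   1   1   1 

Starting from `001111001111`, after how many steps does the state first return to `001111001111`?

2

step 1: 111001111001
step 2: 001111001111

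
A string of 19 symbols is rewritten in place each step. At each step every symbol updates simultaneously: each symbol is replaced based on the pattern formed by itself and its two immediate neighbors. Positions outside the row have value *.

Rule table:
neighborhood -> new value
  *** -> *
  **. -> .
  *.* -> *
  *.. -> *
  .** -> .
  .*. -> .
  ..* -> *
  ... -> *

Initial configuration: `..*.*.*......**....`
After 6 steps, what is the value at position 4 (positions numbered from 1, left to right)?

**.*.*.******..****
*.*.*.*.****.**.***
.*.*.*.*.**.*..*.**
*.*.*.*.*..*.**.*.*
.*.*.*.*.**.*..*.*.
*.*.*.*.*..*.**.*.*
position 4 holds .

.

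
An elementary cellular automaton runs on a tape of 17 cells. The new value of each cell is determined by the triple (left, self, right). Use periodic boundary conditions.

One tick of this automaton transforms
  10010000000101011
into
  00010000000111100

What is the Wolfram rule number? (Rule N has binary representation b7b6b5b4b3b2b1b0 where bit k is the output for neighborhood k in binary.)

position 16: 111 → 0  (bit 7 = 0)
position 0: 110 → 0  (bit 6 = 0)
position 12: 101 → 1  (bit 5 = 1)
position 1: 100 → 0  (bit 4 = 0)
position 15: 011 → 0  (bit 3 = 0)
position 3: 010 → 1  (bit 2 = 1)
position 2: 001 → 0  (bit 1 = 0)
position 5: 000 → 0  (bit 0 = 0)
bits b7..b0 = 00100100 = 36

36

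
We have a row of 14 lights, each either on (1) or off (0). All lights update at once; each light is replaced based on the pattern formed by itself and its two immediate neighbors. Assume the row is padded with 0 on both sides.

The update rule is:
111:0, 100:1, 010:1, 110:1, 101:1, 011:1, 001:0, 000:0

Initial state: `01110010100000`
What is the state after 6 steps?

step 1: 01011011110000
step 2: 01111110011000
step 3: 01000011011100
step 4: 01100011110110
step 5: 01110010011111
step 6: 01011011010001

01011011010001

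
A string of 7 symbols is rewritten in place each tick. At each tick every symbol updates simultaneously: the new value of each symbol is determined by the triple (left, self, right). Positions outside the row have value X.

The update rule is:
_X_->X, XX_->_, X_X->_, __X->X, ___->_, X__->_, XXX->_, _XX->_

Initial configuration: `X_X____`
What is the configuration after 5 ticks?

__XX__X

__X___X
_XX__X_
____XX_
___X___
__XX__X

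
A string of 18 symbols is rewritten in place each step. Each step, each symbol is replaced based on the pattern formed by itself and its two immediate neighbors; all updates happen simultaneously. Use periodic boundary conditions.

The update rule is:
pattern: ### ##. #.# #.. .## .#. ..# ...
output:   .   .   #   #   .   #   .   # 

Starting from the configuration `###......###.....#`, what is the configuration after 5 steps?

...#####....####..
##......###.....##
..#####....####...
#......###.....###
.#####....####....

.#####....####....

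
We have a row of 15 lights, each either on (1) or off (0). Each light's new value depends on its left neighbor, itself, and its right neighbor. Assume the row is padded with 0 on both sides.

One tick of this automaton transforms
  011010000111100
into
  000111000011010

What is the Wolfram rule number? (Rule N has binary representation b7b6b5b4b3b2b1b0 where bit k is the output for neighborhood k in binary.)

180

position 10: 111 → 1  (bit 7 = 1)
position 2: 110 → 0  (bit 6 = 0)
position 3: 101 → 1  (bit 5 = 1)
position 5: 100 → 1  (bit 4 = 1)
position 1: 011 → 0  (bit 3 = 0)
position 4: 010 → 1  (bit 2 = 1)
position 0: 001 → 0  (bit 1 = 0)
position 6: 000 → 0  (bit 0 = 0)
bits b7..b0 = 10110100 = 180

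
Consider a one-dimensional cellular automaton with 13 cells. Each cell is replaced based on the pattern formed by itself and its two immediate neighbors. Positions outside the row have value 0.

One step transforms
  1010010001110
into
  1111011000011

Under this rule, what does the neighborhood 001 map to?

At position 4 the neighborhood is 001; the next row has 0 there.

0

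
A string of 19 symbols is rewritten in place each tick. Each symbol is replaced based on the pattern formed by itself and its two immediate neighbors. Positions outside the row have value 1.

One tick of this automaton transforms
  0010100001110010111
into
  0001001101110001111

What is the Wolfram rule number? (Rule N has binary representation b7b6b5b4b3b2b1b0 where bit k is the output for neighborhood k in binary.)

position 10: 111 → 1  (bit 7 = 1)
position 11: 110 → 1  (bit 6 = 1)
position 3: 101 → 1  (bit 5 = 1)
position 0: 100 → 0  (bit 4 = 0)
position 9: 011 → 1  (bit 3 = 1)
position 2: 010 → 0  (bit 2 = 0)
position 1: 001 → 0  (bit 1 = 0)
position 6: 000 → 1  (bit 0 = 1)
bits b7..b0 = 11101001 = 233

233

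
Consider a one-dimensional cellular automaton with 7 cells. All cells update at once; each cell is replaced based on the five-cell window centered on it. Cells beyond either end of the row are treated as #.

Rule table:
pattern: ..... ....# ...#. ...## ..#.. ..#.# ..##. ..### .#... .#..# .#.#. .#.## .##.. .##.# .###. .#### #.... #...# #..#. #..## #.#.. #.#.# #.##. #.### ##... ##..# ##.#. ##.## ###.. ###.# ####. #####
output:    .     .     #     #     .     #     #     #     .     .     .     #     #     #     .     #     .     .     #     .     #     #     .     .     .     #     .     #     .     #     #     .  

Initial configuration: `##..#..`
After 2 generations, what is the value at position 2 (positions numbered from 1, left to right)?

#

generation 1: #.##...
generation 2: ##.#..#
position 2 holds #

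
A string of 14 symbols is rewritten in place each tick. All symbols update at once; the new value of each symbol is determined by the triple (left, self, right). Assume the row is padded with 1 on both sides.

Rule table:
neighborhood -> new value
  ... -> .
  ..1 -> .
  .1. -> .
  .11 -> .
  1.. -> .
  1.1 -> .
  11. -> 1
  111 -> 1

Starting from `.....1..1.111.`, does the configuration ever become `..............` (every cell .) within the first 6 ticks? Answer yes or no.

yes

...........11.
............1.
..............
all cells are . at tick 3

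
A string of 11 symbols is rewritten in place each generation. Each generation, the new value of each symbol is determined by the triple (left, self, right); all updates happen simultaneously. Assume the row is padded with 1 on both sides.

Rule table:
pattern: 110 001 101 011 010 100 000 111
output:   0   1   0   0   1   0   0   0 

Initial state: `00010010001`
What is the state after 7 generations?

01010001000

generation 1: 00110110010
generation 2: 01000000110
generation 3: 01000001000
generation 4: 01000011001
generation 5: 01000100010
generation 6: 01001100110
generation 7: 01010001000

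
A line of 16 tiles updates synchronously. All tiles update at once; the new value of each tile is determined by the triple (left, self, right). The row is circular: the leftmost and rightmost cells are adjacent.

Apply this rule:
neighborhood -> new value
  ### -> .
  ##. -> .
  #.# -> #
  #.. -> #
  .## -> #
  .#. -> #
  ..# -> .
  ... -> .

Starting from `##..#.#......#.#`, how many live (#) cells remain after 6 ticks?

..#.####.....###
#.###...#....#..
###..#..##...##.
#..#.##.#.#..#.#
.#.###.#####.###
####..##....##..
count of #: 8

8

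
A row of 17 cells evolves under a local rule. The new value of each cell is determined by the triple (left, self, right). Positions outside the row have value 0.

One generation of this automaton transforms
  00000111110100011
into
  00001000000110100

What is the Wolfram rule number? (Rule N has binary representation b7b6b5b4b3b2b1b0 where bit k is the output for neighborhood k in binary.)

position 6: 111 → 0  (bit 7 = 0)
position 9: 110 → 0  (bit 6 = 0)
position 10: 101 → 0  (bit 5 = 0)
position 12: 100 → 1  (bit 4 = 1)
position 5: 011 → 0  (bit 3 = 0)
position 11: 010 → 1  (bit 2 = 1)
position 4: 001 → 1  (bit 1 = 1)
position 0: 000 → 0  (bit 0 = 0)
bits b7..b0 = 00010110 = 22

22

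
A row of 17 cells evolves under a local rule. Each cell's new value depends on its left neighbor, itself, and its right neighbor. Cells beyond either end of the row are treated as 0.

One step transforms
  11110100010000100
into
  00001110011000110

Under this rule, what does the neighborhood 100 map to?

1

At position 6 the neighborhood is 100; the next row has 1 there.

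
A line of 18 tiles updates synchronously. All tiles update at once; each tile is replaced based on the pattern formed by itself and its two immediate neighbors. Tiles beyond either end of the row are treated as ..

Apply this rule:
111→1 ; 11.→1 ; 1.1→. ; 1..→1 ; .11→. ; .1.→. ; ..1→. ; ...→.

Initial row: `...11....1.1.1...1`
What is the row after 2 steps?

step 1: ....11........1...
step 2: .....11........1..

.....11........1..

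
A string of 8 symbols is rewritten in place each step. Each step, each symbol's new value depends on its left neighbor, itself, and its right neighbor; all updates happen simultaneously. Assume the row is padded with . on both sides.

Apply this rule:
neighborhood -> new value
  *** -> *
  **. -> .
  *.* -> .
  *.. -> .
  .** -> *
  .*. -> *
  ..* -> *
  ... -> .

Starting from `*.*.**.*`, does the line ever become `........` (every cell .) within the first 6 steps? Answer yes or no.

no

*.*.*..*
*.*.*.**
*.*.*.*.
*.*.*.*.  (fixed point — unchanged through step 6)
step 6 is *.*.*.*., still not uniform .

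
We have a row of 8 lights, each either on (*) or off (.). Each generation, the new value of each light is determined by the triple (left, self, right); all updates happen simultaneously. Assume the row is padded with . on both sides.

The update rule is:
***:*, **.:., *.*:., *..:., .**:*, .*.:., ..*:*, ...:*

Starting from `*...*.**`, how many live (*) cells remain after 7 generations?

..**..*.
***..*..
**..*..*
*..*..*.
..*..*..
**..*..*  (repeats generation 3; period 3)
generation 7: *..*..*.
count of *: 3

3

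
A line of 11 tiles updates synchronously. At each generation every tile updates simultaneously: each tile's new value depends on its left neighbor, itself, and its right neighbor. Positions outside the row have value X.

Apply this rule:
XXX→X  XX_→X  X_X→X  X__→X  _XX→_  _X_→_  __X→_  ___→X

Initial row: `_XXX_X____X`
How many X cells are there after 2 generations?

8

X_XXX_XXX__
XX_XXX_XXX_
count of X: 8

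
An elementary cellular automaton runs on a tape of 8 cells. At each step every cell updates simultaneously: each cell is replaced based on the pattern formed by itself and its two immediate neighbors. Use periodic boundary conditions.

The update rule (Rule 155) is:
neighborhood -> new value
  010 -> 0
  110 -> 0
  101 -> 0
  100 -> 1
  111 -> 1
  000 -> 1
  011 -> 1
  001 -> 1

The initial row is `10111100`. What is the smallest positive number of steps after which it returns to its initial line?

00111011
11110010
11101100
11001011
10110011
00101111
11001110
10111100

8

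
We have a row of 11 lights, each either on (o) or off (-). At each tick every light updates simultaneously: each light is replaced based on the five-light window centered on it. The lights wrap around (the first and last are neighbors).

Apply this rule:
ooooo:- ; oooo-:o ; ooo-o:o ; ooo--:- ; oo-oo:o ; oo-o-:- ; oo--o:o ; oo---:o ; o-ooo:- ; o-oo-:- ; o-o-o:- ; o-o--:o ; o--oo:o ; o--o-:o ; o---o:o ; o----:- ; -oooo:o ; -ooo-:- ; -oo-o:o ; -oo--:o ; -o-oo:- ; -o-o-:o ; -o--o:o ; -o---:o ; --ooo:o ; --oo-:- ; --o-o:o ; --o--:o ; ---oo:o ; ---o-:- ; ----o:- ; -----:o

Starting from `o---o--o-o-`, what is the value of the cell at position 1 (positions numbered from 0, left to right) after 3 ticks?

ooo-ooooo-o
oooo-o-ooo-
-ooo-----oo
position 1 holds o

o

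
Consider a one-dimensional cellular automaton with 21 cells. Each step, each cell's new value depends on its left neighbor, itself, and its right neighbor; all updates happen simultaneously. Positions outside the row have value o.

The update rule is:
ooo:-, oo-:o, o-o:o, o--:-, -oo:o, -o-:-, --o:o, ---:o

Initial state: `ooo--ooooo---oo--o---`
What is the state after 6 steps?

--o-oo---o-oooo-o--oo
-o-ooo-oo-oo--oo--oo-
o-oo-ooooooo-ooo-oooo
oooooo-----ooo-ooo---
-----o-ooooo-ooo-o-oo
-oooo-oo---ooo-oo-oo-

-oooo-oo---ooo-oo-oo-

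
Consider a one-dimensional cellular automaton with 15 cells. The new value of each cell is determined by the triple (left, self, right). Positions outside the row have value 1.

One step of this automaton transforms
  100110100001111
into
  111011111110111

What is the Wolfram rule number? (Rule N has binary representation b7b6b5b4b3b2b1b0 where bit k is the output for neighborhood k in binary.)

position 12: 111 → 1  (bit 7 = 1)
position 0: 110 → 1  (bit 6 = 1)
position 5: 101 → 1  (bit 5 = 1)
position 1: 100 → 1  (bit 4 = 1)
position 3: 011 → 0  (bit 3 = 0)
position 6: 010 → 1  (bit 2 = 1)
position 2: 001 → 1  (bit 1 = 1)
position 8: 000 → 1  (bit 0 = 1)
bits b7..b0 = 11110111 = 247

247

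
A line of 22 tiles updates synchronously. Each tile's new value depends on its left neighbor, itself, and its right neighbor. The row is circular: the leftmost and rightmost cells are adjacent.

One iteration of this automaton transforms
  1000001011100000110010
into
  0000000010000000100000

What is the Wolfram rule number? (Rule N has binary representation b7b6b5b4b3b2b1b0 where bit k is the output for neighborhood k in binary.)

8

position 9: 111 → 0  (bit 7 = 0)
position 10: 110 → 0  (bit 6 = 0)
position 7: 101 → 0  (bit 5 = 0)
position 1: 100 → 0  (bit 4 = 0)
position 8: 011 → 1  (bit 3 = 1)
position 0: 010 → 0  (bit 2 = 0)
position 5: 001 → 0  (bit 1 = 0)
position 2: 000 → 0  (bit 0 = 0)
bits b7..b0 = 00001000 = 8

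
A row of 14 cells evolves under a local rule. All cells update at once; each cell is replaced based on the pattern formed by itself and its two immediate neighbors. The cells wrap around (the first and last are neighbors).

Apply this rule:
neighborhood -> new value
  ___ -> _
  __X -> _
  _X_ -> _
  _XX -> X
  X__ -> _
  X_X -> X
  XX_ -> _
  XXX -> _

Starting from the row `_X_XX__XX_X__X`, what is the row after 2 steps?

step 1: X_XX___X_X____
step 2: _XX_____X_____

_XX_____X_____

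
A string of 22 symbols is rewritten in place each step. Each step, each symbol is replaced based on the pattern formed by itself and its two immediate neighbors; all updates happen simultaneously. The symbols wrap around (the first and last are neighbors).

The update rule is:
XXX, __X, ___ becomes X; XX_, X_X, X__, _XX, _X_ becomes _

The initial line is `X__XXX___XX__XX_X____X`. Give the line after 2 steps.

__X_X__XX___X_____XXX_
XX____X___XX__XXXX_X__

XX____X___XX__XXXX_X__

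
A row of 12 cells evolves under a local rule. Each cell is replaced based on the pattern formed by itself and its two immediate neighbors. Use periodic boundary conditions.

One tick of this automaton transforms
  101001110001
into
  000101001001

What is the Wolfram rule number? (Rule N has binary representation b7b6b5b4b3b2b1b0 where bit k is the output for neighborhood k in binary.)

24

position 6: 111 → 0  (bit 7 = 0)
position 0: 110 → 0  (bit 6 = 0)
position 1: 101 → 0  (bit 5 = 0)
position 3: 100 → 1  (bit 4 = 1)
position 5: 011 → 1  (bit 3 = 1)
position 2: 010 → 0  (bit 2 = 0)
position 4: 001 → 0  (bit 1 = 0)
position 9: 000 → 0  (bit 0 = 0)
bits b7..b0 = 00011000 = 24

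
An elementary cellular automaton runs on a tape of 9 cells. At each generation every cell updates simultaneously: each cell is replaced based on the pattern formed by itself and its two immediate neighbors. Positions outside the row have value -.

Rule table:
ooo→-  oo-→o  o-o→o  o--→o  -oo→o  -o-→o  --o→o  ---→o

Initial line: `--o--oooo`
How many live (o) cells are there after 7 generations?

7

oooooo--o
o----oooo
oooooo--o  (repeats generation 1; period 2)
generation 7: oooooo--o
count of o: 7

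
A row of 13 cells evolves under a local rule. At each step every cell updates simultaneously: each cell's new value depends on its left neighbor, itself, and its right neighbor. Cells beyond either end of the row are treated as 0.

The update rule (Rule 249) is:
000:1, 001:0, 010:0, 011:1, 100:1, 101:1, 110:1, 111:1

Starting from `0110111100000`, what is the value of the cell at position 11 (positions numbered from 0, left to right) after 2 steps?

1

step 1: 0111111111111
step 2: 0111111111111
position 11 holds 1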